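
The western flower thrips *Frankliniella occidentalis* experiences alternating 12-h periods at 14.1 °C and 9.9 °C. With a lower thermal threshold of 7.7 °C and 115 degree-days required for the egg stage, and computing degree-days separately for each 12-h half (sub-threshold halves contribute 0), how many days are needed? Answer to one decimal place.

Day half: max(0, 14.1 − 7.7) × 0.5 = 6.4 × 0.5 = 3.20 DD.
Night half: max(0, 9.9 − 7.7) × 0.5 = 2.2 × 0.5 = 1.10 DD.
Per 24 h: 4.30 DD/day.
Duration = 115 / 4.30 = 26.744 ≈ 26.7 days.

26.7 days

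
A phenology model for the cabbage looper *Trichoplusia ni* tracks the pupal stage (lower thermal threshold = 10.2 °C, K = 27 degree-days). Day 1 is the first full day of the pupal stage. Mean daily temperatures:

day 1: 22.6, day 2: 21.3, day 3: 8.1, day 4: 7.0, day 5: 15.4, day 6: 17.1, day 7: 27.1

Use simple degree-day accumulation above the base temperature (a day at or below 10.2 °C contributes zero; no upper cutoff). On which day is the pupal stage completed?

day 5

Daily DD above 10.2 °C: 12.4, 11.1, 0.0, 0.0, 5.2, 6.9, 16.9.
Cumulative: 12.4, 23.5, 23.5, 23.5, 28.7, 35.6, 52.5.
The total first reaches 27 DD on day 5.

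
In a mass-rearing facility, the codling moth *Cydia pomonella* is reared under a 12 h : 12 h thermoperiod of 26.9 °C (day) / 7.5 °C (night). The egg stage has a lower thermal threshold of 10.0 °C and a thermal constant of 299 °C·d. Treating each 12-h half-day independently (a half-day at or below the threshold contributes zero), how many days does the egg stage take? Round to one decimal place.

35.4 days

Day half: max(0, 26.9 − 10.0) × 0.5 = 16.9 × 0.5 = 8.45 DD.
Night half: max(0, 7.5 − 10.0) × 0.5 = 0.0 × 0.5 = 0.00 DD.
Per 24 h: 8.45 DD/day.
Duration = 299 / 8.45 = 35.385 ≈ 35.4 days.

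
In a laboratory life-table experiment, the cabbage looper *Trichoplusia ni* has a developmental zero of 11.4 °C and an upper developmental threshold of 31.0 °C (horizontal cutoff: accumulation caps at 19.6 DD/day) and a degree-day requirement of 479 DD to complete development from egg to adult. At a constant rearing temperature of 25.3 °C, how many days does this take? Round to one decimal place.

Daily accumulation = 25.3 − 11.4 = 13.9 DD/day.
Duration = 479 / 13.9 = 34.460 ≈ 34.5 days.

34.5 days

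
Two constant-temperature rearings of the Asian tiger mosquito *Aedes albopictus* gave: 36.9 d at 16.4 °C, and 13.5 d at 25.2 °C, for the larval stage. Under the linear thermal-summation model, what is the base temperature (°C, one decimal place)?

11.3 °C

Under the model K = D·(T − T_b), so D₁·(T₁ − T_b) = D₂·(T₂ − T_b).
36.9·(16.4 − T_b) = 13.5·(25.2 − T_b)
T_b = (36.9·16.4 − 13.5·25.2) / (36.9 − 13.5) = 264.96 / 23.4 = 11.323 °C ≈ 11.3 °C.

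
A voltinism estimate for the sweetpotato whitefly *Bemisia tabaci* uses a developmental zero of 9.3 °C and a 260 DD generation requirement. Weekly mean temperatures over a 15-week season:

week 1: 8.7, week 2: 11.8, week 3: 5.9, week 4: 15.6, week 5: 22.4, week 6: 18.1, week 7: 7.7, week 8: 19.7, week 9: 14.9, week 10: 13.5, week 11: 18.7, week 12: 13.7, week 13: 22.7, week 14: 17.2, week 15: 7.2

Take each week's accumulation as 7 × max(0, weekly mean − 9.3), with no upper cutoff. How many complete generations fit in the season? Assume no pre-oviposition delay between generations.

Weekly DD (7 × max(0, T̄ − 9.3)): 0.0, 17.5, 0.0, 44.1, 91.7, 61.6, 0.0, 72.8, 39.2, 29.4, 65.8, 30.8, 93.8, 55.3, 0.0.
Season total = 602.0 DD.
Complete generations = ⌊602.0 / 260⌋ = 2.

2 generations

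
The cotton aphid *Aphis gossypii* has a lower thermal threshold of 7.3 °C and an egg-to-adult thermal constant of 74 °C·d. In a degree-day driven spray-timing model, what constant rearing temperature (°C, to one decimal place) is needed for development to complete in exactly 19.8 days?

11.0 °C

Required daily accumulation = 74 / 19.8 = 3.737 DD/day.
T = T_base + 3.737 = 7.3 + 3.737 = 11.037 ≈ 11.0 °C.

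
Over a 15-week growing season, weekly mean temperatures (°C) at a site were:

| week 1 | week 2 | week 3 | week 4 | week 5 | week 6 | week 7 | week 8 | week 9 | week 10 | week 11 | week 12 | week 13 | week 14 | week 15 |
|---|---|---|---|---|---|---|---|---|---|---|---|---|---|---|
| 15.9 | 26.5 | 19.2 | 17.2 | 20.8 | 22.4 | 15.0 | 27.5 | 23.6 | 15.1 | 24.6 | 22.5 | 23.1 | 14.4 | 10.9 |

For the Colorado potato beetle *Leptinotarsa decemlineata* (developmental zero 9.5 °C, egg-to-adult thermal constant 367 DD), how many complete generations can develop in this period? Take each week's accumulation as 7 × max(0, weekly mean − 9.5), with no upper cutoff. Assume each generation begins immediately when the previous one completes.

Weekly DD (7 × max(0, T̄ − 9.5)): 44.8, 119.0, 67.9, 53.9, 79.1, 90.3, 38.5, 126.0, 98.7, 39.2, 105.7, 91.0, 95.2, 34.3, 9.8.
Season total = 1093.4 DD.
Complete generations = ⌊1093.4 / 367⌋ = 2.

2 generations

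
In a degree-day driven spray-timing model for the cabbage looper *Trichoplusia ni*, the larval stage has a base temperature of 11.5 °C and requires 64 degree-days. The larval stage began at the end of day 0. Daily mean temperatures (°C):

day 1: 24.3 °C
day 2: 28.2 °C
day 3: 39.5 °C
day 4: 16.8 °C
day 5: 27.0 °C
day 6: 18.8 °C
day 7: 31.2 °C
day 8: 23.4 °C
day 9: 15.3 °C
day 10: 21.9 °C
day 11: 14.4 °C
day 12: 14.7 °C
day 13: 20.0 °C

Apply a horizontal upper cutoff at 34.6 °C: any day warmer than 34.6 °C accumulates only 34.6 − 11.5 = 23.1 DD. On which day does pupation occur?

day 5

Daily DD above 11.5 °C (capped at 23.1): 12.8, 16.7, 23.1, 5.3, 15.5, 7.3, 19.7, 11.9, 3.8, 10.4, 2.9, 3.2, 8.5.
Cumulative: 12.8, 29.5, 52.6, 57.9, 73.4, 80.7, 100.4, 112.3, 116.1, 126.5, 129.4, 132.6, 141.1.
The total first reaches 64 DD on day 5.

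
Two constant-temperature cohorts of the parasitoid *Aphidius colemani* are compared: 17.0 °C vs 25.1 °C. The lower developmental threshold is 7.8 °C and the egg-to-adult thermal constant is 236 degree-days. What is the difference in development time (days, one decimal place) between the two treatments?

12.0 days

At 17.0 °C: 236 / (17.0 − 7.8) = 236 / 9.2 = 25.652 d.
At 25.1 °C: 236 / (25.1 − 7.8) = 236 / 17.3 = 13.642 d.
Difference = |25.652 − 13.642| = 12.011 ≈ 12.0 days.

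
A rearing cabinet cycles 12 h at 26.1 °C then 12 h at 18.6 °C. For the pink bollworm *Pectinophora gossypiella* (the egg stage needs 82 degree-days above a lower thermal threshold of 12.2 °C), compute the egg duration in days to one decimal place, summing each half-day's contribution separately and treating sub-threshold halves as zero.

8.1 days

Day half: max(0, 26.1 − 12.2) × 0.5 = 13.9 × 0.5 = 6.95 DD.
Night half: max(0, 18.6 − 12.2) × 0.5 = 6.4 × 0.5 = 3.20 DD.
Per 24 h: 10.15 DD/day.
Duration = 82 / 10.15 = 8.079 ≈ 8.1 days.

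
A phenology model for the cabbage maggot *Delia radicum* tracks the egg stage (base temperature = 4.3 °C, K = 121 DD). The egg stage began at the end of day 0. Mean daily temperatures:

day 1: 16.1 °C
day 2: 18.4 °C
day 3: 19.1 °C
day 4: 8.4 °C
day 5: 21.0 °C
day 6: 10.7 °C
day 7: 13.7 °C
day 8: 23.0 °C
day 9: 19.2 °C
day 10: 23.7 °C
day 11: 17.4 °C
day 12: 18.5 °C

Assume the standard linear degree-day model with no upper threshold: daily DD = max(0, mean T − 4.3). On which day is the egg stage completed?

Daily DD above 4.3 °C: 11.8, 14.1, 14.8, 4.1, 16.7, 6.4, 9.4, 18.7, 14.9, 19.4, 13.1, 14.2.
Cumulative: 11.8, 25.9, 40.7, 44.8, 61.5, 67.9, 77.3, 96.0, 110.9, 130.3, 143.4, 157.6.
The total first reaches 121 DD on day 10.

day 10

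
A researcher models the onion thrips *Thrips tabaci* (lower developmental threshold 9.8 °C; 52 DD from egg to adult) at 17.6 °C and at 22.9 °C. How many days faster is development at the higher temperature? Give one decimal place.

At 17.6 °C: 52 / (17.6 − 9.8) = 52 / 7.8 = 6.667 d.
At 22.9 °C: 52 / (22.9 − 9.8) = 52 / 13.1 = 3.969 d.
Difference = |6.667 − 3.969| = 2.697 ≈ 2.7 days.

2.7 days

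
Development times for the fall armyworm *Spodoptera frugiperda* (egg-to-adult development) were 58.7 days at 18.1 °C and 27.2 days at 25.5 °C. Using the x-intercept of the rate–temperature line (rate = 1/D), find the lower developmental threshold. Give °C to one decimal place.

11.7 °C

Equal thermal constants: D₁(T₁ − T_b) = D₂(T₂ − T_b).
58.7·(18.1 − T_b) = 27.2·(25.5 − T_b)
T_b = (58.7·18.1 − 27.2·25.5) / (58.7 − 27.2) = 368.87 / 31.5 = 11.710 °C ≈ 11.7 °C.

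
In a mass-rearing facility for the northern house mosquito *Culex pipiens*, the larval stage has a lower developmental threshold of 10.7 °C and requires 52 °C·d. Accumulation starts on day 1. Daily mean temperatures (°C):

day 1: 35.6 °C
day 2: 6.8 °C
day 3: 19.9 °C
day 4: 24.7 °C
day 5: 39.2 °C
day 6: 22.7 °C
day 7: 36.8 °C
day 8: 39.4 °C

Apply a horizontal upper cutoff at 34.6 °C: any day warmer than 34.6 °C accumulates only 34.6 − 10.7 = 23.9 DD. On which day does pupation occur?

day 5

Daily DD above 10.7 °C (capped at 23.9): 23.9, 0.0, 9.2, 14.0, 23.9, 12.0, 23.9, 23.9.
Cumulative: 23.9, 23.9, 33.1, 47.1, 71.0, 83.0, 106.9, 130.8.
The total first reaches 52 DD on day 5.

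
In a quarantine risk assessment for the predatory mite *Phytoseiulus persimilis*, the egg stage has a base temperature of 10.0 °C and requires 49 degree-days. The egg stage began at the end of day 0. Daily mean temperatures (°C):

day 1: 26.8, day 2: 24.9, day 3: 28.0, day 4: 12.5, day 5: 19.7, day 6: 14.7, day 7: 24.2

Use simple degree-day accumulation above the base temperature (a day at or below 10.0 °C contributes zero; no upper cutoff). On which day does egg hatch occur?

day 3

Daily DD above 10.0 °C: 16.8, 14.9, 18.0, 2.5, 9.7, 4.7, 14.2.
Cumulative: 16.8, 31.7, 49.7, 52.2, 61.9, 66.6, 80.8.
The total first reaches 49 DD on day 3.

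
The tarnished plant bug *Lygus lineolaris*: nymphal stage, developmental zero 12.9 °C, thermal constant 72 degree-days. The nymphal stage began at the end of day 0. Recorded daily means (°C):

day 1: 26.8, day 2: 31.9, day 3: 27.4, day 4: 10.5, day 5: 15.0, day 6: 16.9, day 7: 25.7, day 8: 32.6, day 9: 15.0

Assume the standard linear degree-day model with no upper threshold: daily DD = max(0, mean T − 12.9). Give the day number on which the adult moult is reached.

Daily DD above 12.9 °C: 13.9, 19.0, 14.5, 0.0, 2.1, 4.0, 12.8, 19.7, 2.1.
Cumulative: 13.9, 32.9, 47.4, 47.4, 49.5, 53.5, 66.3, 86.0, 88.1.
The total first reaches 72 DD on day 8.

day 8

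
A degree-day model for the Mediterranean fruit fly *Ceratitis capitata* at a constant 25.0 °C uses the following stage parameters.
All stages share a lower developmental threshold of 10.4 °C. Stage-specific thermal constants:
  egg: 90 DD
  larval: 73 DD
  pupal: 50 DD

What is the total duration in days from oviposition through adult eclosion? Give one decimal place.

Daily accumulation at 25.0 °C = 25.0 − 10.4 = 14.6 DD/day.
Total K = 90 + 73 + 50 = 213 DD.
Total duration = 213 / 14.6 = 14.589 ≈ 14.6 days.

14.6 days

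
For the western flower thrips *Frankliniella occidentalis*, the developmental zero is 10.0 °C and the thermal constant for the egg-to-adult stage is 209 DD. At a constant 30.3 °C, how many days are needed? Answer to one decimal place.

10.3 days

Daily accumulation = 30.3 − 10.0 = 20.3 DD/day.
Duration = 209 / 20.3 = 10.296 ≈ 10.3 days.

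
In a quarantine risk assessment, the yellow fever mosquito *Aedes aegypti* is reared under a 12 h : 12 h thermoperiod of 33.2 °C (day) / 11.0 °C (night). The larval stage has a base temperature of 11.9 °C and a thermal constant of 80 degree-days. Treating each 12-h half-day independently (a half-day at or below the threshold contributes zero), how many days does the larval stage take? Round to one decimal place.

Day half: max(0, 33.2 − 11.9) × 0.5 = 21.3 × 0.5 = 10.65 DD.
Night half: max(0, 11.0 − 11.9) × 0.5 = 0.0 × 0.5 = 0.00 DD.
Per 24 h: 10.65 DD/day.
Duration = 80 / 10.65 = 7.512 ≈ 7.5 days.

7.5 days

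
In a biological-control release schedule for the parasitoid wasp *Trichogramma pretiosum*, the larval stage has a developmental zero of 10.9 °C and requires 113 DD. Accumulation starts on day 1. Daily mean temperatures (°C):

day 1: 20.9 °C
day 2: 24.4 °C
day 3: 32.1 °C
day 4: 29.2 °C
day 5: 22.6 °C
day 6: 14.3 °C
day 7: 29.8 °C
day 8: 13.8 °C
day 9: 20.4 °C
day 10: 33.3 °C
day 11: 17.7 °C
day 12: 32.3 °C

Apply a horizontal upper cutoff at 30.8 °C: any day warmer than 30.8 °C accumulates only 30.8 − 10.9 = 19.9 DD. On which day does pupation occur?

Daily DD above 10.9 °C (capped at 19.9): 10.0, 13.5, 19.9, 18.3, 11.7, 3.4, 18.9, 2.9, 9.5, 19.9, 6.8, 19.9.
Cumulative: 10.0, 23.5, 43.4, 61.7, 73.4, 76.8, 95.7, 98.6, 108.1, 128.0, 134.8, 154.7.
The total first reaches 113 DD on day 10.

day 10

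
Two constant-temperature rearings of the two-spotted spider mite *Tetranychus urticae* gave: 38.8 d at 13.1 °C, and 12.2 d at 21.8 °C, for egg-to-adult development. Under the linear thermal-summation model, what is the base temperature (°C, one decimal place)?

9.1 °C

Linear rate model ⇒ the product D·(T − T_b) is constant across temperatures.
38.8·(13.1 − T_b) = 12.2·(21.8 − T_b)
T_b = (38.8·13.1 − 12.2·21.8) / (38.8 − 12.2) = 242.32 / 26.6 = 9.110 °C ≈ 9.1 °C.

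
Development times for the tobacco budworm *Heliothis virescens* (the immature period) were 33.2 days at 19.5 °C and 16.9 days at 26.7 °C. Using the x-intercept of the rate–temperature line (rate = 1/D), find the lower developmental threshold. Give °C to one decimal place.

Under the model K = D·(T − T_b), so D₁·(T₁ − T_b) = D₂·(T₂ − T_b).
33.2·(19.5 − T_b) = 16.9·(26.7 − T_b)
T_b = (33.2·19.5 − 16.9·26.7) / (33.2 − 16.9) = 196.17 / 16.3 = 12.035 °C ≈ 12.0 °C.

12.0 °C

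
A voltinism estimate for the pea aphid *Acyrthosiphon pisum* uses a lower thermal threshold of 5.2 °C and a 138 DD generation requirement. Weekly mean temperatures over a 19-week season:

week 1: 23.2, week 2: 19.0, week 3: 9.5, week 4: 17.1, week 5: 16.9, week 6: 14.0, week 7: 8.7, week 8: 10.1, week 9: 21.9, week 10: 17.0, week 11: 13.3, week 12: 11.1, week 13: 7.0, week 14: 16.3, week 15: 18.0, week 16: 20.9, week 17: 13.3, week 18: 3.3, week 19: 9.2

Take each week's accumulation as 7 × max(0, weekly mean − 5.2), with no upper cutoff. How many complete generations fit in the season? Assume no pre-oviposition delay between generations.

8 generations

Weekly DD (7 × max(0, T̄ − 5.2)): 126.0, 96.6, 30.1, 83.3, 81.9, 61.6, 24.5, 34.3, 116.9, 82.6, 56.7, 41.3, 12.6, 77.7, 89.6, 109.9, 56.7, 0.0, 28.0.
Season total = 1210.3 DD.
Complete generations = ⌊1210.3 / 138⌋ = 8.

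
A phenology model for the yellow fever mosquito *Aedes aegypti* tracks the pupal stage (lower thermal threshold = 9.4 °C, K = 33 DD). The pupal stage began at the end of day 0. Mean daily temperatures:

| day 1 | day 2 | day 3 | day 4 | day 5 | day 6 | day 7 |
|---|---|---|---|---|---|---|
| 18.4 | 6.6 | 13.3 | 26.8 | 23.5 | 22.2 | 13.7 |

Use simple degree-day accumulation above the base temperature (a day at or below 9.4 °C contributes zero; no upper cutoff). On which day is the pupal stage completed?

day 5

Daily DD above 9.4 °C: 9.0, 0.0, 3.9, 17.4, 14.1, 12.8, 4.3.
Cumulative: 9.0, 9.0, 12.9, 30.3, 44.4, 57.2, 61.5.
The total first reaches 33 DD on day 5.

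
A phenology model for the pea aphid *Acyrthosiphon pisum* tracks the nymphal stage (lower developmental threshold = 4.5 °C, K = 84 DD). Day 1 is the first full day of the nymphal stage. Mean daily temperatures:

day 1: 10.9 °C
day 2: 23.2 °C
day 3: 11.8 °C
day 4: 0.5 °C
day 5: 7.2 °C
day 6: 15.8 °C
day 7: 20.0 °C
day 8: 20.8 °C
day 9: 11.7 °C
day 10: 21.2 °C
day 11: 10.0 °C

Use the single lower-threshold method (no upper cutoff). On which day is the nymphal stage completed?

Daily DD above 4.5 °C: 6.4, 18.7, 7.3, 0.0, 2.7, 11.3, 15.5, 16.3, 7.2, 16.7, 5.5.
Cumulative: 6.4, 25.1, 32.4, 32.4, 35.1, 46.4, 61.9, 78.2, 85.4, 102.1, 107.6.
The total first reaches 84 DD on day 9.

day 9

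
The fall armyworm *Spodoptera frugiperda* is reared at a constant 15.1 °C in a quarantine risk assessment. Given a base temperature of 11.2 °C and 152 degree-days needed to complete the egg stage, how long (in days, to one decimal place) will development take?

39.0 days

Daily accumulation = 15.1 − 11.2 = 3.9 DD/day.
Duration = 152 / 3.9 = 38.974 ≈ 39.0 days.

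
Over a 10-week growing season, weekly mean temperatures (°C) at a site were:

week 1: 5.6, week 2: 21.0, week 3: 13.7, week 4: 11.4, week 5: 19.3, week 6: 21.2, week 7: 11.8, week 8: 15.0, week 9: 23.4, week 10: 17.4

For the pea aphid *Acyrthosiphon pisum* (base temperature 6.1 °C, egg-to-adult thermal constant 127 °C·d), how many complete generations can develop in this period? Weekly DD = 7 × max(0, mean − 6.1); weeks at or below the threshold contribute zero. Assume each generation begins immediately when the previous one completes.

Weekly DD (7 × max(0, T̄ − 6.1)): 0.0, 104.3, 53.2, 37.1, 92.4, 105.7, 39.9, 62.3, 121.1, 79.1.
Season total = 695.1 DD.
Complete generations = ⌊695.1 / 127⌋ = 5.

5 generations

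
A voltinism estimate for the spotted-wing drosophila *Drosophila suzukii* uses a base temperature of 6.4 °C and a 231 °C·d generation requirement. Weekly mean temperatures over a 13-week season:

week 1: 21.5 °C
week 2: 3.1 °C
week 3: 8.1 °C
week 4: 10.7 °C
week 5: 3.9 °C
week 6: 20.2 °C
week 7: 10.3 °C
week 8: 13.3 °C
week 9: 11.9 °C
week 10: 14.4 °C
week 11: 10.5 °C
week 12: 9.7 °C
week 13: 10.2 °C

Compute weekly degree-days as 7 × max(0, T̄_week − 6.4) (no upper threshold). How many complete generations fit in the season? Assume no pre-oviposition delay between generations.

Weekly DD (7 × max(0, T̄ − 6.4)): 105.7, 0.0, 11.9, 30.1, 0.0, 96.6, 27.3, 48.3, 38.5, 56.0, 28.7, 23.1, 26.6.
Season total = 492.8 DD.
Complete generations = ⌊492.8 / 231⌋ = 2.

2 generations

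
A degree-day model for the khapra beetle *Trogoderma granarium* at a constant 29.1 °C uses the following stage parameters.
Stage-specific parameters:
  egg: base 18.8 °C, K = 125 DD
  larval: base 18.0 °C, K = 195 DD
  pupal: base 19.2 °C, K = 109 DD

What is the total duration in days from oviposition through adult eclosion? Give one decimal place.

egg: 125 / (29.1 − 18.8) = 125 / 10.3 = 12.136 d.
larval: 195 / (29.1 − 18.0) = 195 / 11.1 = 17.568 d.
pupal: 109 / (29.1 − 19.2) = 109 / 9.9 = 11.010 d.
Sum = 40.714 ≈ 40.7 days.

40.7 days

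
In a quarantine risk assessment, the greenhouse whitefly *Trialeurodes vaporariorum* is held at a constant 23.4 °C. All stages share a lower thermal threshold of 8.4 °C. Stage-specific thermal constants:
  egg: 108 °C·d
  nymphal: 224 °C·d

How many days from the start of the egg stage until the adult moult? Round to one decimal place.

22.1 days

Daily accumulation at 23.4 °C = 23.4 − 8.4 = 15.0 DD/day.
Total K = 108 + 224 = 332 DD.
Total duration = 332 / 15.0 = 22.133 ≈ 22.1 days.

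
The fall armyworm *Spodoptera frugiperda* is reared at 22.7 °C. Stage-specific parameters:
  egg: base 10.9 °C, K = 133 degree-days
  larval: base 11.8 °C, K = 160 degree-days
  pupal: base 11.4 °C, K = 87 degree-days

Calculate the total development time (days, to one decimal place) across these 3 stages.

33.6 days

egg: 133 / (22.7 − 10.9) = 133 / 11.8 = 11.271 d.
larval: 160 / (22.7 − 11.8) = 160 / 10.9 = 14.679 d.
pupal: 87 / (22.7 − 11.4) = 87 / 11.3 = 7.699 d.
Sum = 33.649 ≈ 33.6 days.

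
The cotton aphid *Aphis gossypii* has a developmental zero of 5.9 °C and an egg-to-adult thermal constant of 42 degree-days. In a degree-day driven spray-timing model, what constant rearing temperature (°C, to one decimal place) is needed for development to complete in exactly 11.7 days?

9.5 °C

Required daily accumulation = 42 / 11.7 = 3.590 DD/day.
T = T_base + 3.590 = 5.9 + 3.590 = 9.490 ≈ 9.5 °C.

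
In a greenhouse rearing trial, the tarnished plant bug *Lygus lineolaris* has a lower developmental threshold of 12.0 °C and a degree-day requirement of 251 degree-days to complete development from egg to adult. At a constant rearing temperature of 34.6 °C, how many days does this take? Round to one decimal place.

Daily accumulation = 34.6 − 12.0 = 22.6 DD/day.
Duration = 251 / 22.6 = 11.106 ≈ 11.1 days.

11.1 days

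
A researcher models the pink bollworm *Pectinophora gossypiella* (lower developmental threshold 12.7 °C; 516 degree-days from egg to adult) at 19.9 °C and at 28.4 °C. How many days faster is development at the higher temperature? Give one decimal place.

38.8 days

At 19.9 °C: 516 / (19.9 − 12.7) = 516 / 7.2 = 71.667 d.
At 28.4 °C: 516 / (28.4 − 12.7) = 516 / 15.7 = 32.866 d.
Difference = |71.667 − 32.866| = 38.800 ≈ 38.8 days.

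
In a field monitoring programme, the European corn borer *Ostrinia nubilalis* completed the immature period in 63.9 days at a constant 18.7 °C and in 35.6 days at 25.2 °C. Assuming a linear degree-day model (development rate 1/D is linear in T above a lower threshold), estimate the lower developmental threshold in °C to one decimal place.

10.5 °C

Under the model K = D·(T − T_b), so D₁·(T₁ − T_b) = D₂·(T₂ − T_b).
63.9·(18.7 − T_b) = 35.6·(25.2 − T_b)
T_b = (63.9·18.7 − 35.6·25.2) / (63.9 − 35.6) = 297.81 / 28.3 = 10.523 °C ≈ 10.5 °C.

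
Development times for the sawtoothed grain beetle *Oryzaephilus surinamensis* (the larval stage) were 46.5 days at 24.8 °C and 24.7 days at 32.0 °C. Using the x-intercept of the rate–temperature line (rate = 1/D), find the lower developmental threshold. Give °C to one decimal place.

16.6 °C

Linear rate model ⇒ the product D·(T − T_b) is constant across temperatures.
46.5·(24.8 − T_b) = 24.7·(32.0 − T_b)
T_b = (46.5·24.8 − 24.7·32.0) / (46.5 − 24.7) = 362.80 / 21.8 = 16.642 °C ≈ 16.6 °C.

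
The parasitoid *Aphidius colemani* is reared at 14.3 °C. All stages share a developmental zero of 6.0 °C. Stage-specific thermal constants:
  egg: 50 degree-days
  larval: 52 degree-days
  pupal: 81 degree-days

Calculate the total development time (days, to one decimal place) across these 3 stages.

22.0 days

Daily accumulation at 14.3 °C = 14.3 − 6.0 = 8.3 DD/day.
Total K = 50 + 52 + 81 = 183 DD.
Total duration = 183 / 8.3 = 22.048 ≈ 22.0 days.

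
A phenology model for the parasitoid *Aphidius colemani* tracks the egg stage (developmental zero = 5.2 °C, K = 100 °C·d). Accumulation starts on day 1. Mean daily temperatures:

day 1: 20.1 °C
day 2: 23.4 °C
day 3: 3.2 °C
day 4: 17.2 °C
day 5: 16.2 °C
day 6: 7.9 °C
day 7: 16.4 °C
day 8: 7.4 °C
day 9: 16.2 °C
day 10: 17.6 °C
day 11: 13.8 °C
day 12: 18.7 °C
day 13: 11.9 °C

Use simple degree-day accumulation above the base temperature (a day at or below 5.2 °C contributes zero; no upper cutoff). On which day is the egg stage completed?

Daily DD above 5.2 °C: 14.9, 18.2, 0.0, 12.0, 11.0, 2.7, 11.2, 2.2, 11.0, 12.4, 8.6, 13.5, 6.7.
Cumulative: 14.9, 33.1, 33.1, 45.1, 56.1, 58.8, 70.0, 72.2, 83.2, 95.6, 104.2, 117.7, 124.4.
The total first reaches 100 DD on day 11.

day 11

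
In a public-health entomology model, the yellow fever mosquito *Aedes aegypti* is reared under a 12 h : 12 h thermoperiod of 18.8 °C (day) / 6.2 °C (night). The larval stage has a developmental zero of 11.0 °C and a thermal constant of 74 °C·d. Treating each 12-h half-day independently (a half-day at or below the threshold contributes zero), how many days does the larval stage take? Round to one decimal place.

19.0 days

Day half: max(0, 18.8 − 11.0) × 0.5 = 7.8 × 0.5 = 3.90 DD.
Night half: max(0, 6.2 − 11.0) × 0.5 = 0.0 × 0.5 = 0.00 DD.
Per 24 h: 3.90 DD/day.
Duration = 74 / 3.90 = 18.974 ≈ 19.0 days.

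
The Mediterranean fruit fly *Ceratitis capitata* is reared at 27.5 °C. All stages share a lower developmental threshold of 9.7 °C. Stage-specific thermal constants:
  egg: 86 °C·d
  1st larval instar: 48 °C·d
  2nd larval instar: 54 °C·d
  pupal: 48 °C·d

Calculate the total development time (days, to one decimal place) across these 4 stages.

Daily accumulation at 27.5 °C = 27.5 − 9.7 = 17.8 DD/day.
Total K = 86 + 48 + 54 + 48 = 236 DD.
Total duration = 236 / 17.8 = 13.258 ≈ 13.3 days.

13.3 days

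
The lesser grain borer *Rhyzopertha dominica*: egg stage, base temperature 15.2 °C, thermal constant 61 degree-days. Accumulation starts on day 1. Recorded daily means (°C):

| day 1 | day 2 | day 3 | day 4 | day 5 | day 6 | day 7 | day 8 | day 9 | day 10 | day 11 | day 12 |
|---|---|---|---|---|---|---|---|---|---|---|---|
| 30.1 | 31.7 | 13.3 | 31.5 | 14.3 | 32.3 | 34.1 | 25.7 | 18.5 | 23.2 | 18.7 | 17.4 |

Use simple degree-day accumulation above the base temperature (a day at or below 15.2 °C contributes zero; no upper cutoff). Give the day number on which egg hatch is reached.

Daily DD above 15.2 °C: 14.9, 16.5, 0.0, 16.3, 0.0, 17.1, 18.9, 10.5, 3.3, 8.0, 3.5, 2.2.
Cumulative: 14.9, 31.4, 31.4, 47.7, 47.7, 64.8, 83.7, 94.2, 97.5, 105.5, 109.0, 111.2.
The total first reaches 61 DD on day 6.

day 6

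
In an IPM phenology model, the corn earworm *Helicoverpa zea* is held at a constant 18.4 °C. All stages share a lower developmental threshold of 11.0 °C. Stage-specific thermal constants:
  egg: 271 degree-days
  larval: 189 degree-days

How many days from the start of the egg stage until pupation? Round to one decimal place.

Daily accumulation at 18.4 °C = 18.4 − 11.0 = 7.4 DD/day.
Total K = 271 + 189 = 460 DD.
Total duration = 460 / 7.4 = 62.162 ≈ 62.2 days.

62.2 days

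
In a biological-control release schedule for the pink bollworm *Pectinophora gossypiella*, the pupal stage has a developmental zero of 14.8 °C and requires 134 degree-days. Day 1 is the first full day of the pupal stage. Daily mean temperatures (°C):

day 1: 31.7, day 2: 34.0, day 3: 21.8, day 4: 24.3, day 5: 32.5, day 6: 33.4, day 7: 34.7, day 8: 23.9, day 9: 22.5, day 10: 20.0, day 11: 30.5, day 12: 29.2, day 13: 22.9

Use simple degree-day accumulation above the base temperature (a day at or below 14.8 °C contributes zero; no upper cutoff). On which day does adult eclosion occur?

day 11

Daily DD above 14.8 °C: 16.9, 19.2, 7.0, 9.5, 17.7, 18.6, 19.9, 9.1, 7.7, 5.2, 15.7, 14.4, 8.1.
Cumulative: 16.9, 36.1, 43.1, 52.6, 70.3, 88.9, 108.8, 117.9, 125.6, 130.8, 146.5, 160.9, 169.0.
The total first reaches 134 DD on day 11.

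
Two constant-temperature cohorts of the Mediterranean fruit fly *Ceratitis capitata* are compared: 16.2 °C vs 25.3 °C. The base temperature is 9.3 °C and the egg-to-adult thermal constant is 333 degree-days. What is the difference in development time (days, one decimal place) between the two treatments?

At 16.2 °C: 333 / (16.2 − 9.3) = 333 / 6.9 = 48.261 d.
At 25.3 °C: 333 / (25.3 − 9.3) = 333 / 16.0 = 20.812 d.
Difference = |48.261 − 20.812| = 27.448 ≈ 27.4 days.

27.4 days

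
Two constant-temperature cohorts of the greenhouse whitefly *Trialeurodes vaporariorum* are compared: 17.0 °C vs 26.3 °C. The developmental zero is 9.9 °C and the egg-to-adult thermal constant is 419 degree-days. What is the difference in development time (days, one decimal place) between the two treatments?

33.5 days

At 17.0 °C: 419 / (17.0 − 9.9) = 419 / 7.1 = 59.014 d.
At 26.3 °C: 419 / (26.3 − 9.9) = 419 / 16.4 = 25.549 d.
Difference = |59.014 − 25.549| = 33.465 ≈ 33.5 days.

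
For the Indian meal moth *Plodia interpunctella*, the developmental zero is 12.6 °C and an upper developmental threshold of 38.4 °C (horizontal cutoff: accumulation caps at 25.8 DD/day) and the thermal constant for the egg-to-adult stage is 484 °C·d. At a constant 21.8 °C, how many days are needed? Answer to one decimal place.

Daily accumulation = 21.8 − 12.6 = 9.2 DD/day.
Duration = 484 / 9.2 = 52.609 ≈ 52.6 days.

52.6 days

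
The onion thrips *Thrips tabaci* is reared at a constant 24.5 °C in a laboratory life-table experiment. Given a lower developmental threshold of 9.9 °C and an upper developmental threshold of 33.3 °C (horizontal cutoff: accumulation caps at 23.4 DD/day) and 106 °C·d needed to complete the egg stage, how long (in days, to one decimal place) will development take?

7.3 days

Daily accumulation = 24.5 − 9.9 = 14.6 DD/day.
Duration = 106 / 14.6 = 7.260 ≈ 7.3 days.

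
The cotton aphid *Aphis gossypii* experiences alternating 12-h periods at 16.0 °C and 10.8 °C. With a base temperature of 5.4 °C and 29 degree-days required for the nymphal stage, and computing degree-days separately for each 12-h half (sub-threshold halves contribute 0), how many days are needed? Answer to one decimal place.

3.6 days

Day half: max(0, 16.0 − 5.4) × 0.5 = 10.6 × 0.5 = 5.30 DD.
Night half: max(0, 10.8 − 5.4) × 0.5 = 5.4 × 0.5 = 2.70 DD.
Per 24 h: 8.00 DD/day.
Duration = 29 / 8.00 = 3.625 ≈ 3.6 days.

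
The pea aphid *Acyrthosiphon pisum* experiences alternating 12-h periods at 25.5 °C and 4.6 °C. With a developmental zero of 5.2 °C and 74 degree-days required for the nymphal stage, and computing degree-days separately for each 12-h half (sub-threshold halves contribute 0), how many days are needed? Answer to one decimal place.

7.3 days

Day half: max(0, 25.5 − 5.2) × 0.5 = 20.3 × 0.5 = 10.15 DD.
Night half: max(0, 4.6 − 5.2) × 0.5 = 0.0 × 0.5 = 0.00 DD.
Per 24 h: 10.15 DD/day.
Duration = 74 / 10.15 = 7.291 ≈ 7.3 days.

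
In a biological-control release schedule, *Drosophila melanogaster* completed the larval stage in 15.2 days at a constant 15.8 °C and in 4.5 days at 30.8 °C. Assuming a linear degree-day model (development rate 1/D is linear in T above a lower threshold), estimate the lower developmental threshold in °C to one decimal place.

9.5 °C

Linear rate model ⇒ the product D·(T − T_b) is constant across temperatures.
15.2·(15.8 − T_b) = 4.5·(30.8 − T_b)
T_b = (15.2·15.8 − 4.5·30.8) / (15.2 − 4.5) = 101.56 / 10.7 = 9.492 °C ≈ 9.5 °C.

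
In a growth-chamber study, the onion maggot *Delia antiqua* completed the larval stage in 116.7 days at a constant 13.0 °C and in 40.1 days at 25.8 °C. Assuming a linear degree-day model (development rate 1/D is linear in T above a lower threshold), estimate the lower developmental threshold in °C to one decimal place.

Under the model K = D·(T − T_b), so D₁·(T₁ − T_b) = D₂·(T₂ − T_b).
116.7·(13.0 − T_b) = 40.1·(25.8 − T_b)
T_b = (116.7·13.0 − 40.1·25.8) / (116.7 − 40.1) = 482.52 / 76.6 = 6.299 °C ≈ 6.3 °C.

6.3 °C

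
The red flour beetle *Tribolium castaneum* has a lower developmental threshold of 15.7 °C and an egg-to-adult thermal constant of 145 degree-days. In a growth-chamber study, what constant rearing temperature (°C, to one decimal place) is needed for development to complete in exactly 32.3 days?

20.2 °C

Required daily accumulation = 145 / 32.3 = 4.489 DD/day.
T = T_base + 4.489 = 15.7 + 4.489 = 20.189 ≈ 20.2 °C.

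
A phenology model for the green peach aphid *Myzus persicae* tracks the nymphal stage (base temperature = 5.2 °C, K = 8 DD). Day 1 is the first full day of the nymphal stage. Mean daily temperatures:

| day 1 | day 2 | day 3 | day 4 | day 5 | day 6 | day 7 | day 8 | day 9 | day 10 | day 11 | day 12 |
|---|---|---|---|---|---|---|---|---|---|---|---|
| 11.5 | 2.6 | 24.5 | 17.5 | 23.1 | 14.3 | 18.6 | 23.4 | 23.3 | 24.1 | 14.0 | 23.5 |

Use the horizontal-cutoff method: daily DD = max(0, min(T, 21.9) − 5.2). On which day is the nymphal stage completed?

Daily DD above 5.2 °C (capped at 16.7): 6.3, 0.0, 16.7, 12.3, 16.7, 9.1, 13.4, 16.7, 16.7, 16.7, 8.8, 16.7.
Cumulative: 6.3, 6.3, 23.0, 35.3, 52.0, 61.1, 74.5, 91.2, 107.9, 124.6, 133.4, 150.1.
The total first reaches 8 DD on day 3.

day 3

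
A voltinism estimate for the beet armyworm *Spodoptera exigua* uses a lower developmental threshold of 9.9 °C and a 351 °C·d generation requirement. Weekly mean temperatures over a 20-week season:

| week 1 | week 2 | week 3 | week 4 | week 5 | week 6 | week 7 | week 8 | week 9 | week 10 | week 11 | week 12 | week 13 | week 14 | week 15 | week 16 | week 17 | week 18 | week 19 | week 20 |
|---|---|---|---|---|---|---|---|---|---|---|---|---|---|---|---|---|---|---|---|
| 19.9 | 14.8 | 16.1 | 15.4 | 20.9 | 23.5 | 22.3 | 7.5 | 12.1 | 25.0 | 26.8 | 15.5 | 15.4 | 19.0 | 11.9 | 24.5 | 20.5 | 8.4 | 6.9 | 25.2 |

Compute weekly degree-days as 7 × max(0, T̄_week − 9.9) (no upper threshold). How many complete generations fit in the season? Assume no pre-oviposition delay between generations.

Weekly DD (7 × max(0, T̄ − 9.9)): 70.0, 34.3, 43.4, 38.5, 77.0, 95.2, 86.8, 0.0, 15.4, 105.7, 118.3, 39.2, 38.5, 63.7, 14.0, 102.2, 74.2, 0.0, 0.0, 107.1.
Season total = 1123.5 DD.
Complete generations = ⌊1123.5 / 351⌋ = 3.

3 generations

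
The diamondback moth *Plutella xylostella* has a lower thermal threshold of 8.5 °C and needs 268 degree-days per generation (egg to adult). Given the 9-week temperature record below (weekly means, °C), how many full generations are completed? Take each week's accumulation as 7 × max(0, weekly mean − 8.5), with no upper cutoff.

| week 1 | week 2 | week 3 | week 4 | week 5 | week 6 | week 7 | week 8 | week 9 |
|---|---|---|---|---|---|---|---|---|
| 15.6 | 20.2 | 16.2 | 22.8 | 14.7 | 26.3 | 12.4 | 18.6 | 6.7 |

Weekly DD (7 × max(0, T̄ − 8.5)): 49.7, 81.9, 53.9, 100.1, 43.4, 124.6, 27.3, 70.7, 0.0.
Season total = 551.6 DD.
Complete generations = ⌊551.6 / 268⌋ = 2.

2 generations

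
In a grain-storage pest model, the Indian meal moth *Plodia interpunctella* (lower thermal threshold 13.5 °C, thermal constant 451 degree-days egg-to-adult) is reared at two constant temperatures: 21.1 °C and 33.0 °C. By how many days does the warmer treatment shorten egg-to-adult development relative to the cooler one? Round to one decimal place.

At 21.1 °C: 451 / (21.1 − 13.5) = 451 / 7.6 = 59.342 d.
At 33.0 °C: 451 / (33.0 − 13.5) = 451 / 19.5 = 23.128 d.
Difference = |59.342 − 23.128| = 36.214 ≈ 36.2 days.

36.2 days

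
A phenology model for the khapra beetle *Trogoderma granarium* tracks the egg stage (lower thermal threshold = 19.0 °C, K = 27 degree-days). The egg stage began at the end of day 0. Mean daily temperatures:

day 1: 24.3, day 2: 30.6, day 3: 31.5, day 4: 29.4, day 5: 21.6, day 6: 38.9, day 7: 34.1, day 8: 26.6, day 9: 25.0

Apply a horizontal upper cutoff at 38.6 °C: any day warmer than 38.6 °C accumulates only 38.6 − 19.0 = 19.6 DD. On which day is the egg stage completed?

Daily DD above 19.0 °C (capped at 19.6): 5.3, 11.6, 12.5, 10.4, 2.6, 19.6, 15.1, 7.6, 6.0.
Cumulative: 5.3, 16.9, 29.4, 39.8, 42.4, 62.0, 77.1, 84.7, 90.7.
The total first reaches 27 DD on day 3.

day 3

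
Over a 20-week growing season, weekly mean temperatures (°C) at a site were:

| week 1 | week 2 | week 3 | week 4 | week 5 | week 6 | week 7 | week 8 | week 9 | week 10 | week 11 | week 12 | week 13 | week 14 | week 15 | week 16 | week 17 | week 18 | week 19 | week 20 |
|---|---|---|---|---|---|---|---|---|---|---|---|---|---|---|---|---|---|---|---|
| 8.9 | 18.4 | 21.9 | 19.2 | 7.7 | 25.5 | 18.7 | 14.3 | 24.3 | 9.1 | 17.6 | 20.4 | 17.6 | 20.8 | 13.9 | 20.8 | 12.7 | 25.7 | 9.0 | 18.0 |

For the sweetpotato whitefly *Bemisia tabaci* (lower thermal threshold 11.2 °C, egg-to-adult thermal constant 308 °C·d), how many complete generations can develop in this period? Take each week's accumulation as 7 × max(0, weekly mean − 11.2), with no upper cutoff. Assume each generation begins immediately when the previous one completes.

2 generations

Weekly DD (7 × max(0, T̄ − 11.2)): 0.0, 50.4, 74.9, 56.0, 0.0, 100.1, 52.5, 21.7, 91.7, 0.0, 44.8, 64.4, 44.8, 67.2, 18.9, 67.2, 10.5, 101.5, 0.0, 47.6.
Season total = 914.2 DD.
Complete generations = ⌊914.2 / 308⌋ = 2.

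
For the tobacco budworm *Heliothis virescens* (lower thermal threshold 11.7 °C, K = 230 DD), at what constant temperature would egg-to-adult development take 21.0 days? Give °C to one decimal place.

22.7 °C

Required daily accumulation = 230 / 21.0 = 10.952 DD/day.
T = T_base + 10.952 = 11.7 + 10.952 = 22.652 ≈ 22.7 °C.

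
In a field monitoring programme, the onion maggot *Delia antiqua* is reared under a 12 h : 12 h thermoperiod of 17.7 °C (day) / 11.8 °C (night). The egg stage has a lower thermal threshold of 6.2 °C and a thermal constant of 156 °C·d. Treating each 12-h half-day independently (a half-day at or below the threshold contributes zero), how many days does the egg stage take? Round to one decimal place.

Day half: max(0, 17.7 − 6.2) × 0.5 = 11.5 × 0.5 = 5.75 DD.
Night half: max(0, 11.8 − 6.2) × 0.5 = 5.6 × 0.5 = 2.80 DD.
Per 24 h: 8.55 DD/day.
Duration = 156 / 8.55 = 18.246 ≈ 18.2 days.

18.2 days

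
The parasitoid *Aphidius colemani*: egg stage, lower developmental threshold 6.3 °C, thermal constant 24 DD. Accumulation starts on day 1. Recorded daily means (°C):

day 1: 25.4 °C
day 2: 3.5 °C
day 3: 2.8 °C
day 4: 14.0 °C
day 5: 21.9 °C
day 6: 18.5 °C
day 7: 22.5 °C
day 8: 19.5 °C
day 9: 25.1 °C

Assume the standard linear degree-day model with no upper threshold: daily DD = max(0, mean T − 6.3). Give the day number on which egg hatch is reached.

Daily DD above 6.3 °C: 19.1, 0.0, 0.0, 7.7, 15.6, 12.2, 16.2, 13.2, 18.8.
Cumulative: 19.1, 19.1, 19.1, 26.8, 42.4, 54.6, 70.8, 84.0, 102.8.
The total first reaches 24 DD on day 4.

day 4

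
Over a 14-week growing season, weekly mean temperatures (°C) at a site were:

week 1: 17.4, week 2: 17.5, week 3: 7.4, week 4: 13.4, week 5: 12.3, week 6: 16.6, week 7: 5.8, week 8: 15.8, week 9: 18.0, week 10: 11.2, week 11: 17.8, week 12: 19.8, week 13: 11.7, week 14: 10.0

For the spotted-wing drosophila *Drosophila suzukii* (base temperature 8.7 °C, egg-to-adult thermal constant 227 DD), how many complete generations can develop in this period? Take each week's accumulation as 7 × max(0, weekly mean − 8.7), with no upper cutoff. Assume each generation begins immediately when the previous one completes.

2 generations

Weekly DD (7 × max(0, T̄ − 8.7)): 60.9, 61.6, 0.0, 32.9, 25.2, 55.3, 0.0, 49.7, 65.1, 17.5, 63.7, 77.7, 21.0, 9.1.
Season total = 539.7 DD.
Complete generations = ⌊539.7 / 227⌋ = 2.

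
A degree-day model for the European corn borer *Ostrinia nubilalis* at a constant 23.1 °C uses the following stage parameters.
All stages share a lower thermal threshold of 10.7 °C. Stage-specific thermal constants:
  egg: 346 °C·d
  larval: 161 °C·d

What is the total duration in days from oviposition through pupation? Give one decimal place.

Daily accumulation at 23.1 °C = 23.1 − 10.7 = 12.4 DD/day.
Total K = 346 + 161 = 507 DD.
Total duration = 507 / 12.4 = 40.887 ≈ 40.9 days.

40.9 days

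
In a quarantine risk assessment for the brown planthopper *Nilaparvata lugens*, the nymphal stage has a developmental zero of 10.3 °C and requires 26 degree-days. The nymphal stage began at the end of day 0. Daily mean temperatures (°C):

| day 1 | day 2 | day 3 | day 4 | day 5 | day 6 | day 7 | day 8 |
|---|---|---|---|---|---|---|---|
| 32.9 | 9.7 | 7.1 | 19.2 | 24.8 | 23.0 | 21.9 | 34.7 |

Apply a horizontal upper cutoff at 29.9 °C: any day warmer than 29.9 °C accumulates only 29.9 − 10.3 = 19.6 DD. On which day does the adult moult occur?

Daily DD above 10.3 °C (capped at 19.6): 19.6, 0.0, 0.0, 8.9, 14.5, 12.7, 11.6, 19.6.
Cumulative: 19.6, 19.6, 19.6, 28.5, 43.0, 55.7, 67.3, 86.9.
The total first reaches 26 DD on day 4.

day 4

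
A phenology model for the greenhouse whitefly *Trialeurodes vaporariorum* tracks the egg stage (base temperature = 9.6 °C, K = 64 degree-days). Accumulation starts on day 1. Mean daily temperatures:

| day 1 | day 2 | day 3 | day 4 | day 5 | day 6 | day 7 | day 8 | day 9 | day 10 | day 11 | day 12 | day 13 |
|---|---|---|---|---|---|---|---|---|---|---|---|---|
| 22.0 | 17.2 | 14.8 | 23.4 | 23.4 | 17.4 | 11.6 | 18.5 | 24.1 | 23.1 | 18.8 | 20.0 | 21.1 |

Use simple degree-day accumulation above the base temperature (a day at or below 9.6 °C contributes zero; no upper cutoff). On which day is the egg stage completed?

Daily DD above 9.6 °C: 12.4, 7.6, 5.2, 13.8, 13.8, 7.8, 2.0, 8.9, 14.5, 13.5, 9.2, 10.4, 11.5.
Cumulative: 12.4, 20.0, 25.2, 39.0, 52.8, 60.6, 62.6, 71.5, 86.0, 99.5, 108.7, 119.1, 130.6.
The total first reaches 64 DD on day 8.

day 8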